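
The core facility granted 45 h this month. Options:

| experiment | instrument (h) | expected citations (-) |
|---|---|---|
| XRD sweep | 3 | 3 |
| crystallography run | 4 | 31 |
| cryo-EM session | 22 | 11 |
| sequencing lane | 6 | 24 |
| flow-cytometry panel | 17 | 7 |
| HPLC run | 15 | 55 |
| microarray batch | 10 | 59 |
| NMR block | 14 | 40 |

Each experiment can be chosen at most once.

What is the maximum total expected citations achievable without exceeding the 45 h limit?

185

A density-first pass picks XRD sweep + crystallography run + sequencing lane + HPLC run + microarray batch — 172 at 38 h.
Replace XRD sweep and sequencing lane with NMR block: the trade gains 13 net, giving 185 at 43 h.
The closest alternative, sequencing lane + HPLC run + microarray batch + NMR block, reaches only 178.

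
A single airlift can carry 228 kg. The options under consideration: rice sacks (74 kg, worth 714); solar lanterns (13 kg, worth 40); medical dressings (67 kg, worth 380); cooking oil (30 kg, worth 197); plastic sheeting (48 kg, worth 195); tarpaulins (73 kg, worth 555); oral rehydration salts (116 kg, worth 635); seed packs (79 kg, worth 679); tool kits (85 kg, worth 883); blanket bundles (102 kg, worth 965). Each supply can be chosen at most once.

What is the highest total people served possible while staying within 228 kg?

2045

Ranking by ratio (people served/kg): tool kits 10.39, rice sacks 9.65, blanket bundles 9.46.
Taking the top-ratio supplies first gives rice sacks + solar lanterns + cooking oil + tool kits for 1834 (202 kg).
Replace rice sacks and solar lanterns with blanket bundles: the trade gains 211 net, giving 2045 at 217 kg.
The spare 11 kg is too small for any remaining supply, and no exchange beats 2045.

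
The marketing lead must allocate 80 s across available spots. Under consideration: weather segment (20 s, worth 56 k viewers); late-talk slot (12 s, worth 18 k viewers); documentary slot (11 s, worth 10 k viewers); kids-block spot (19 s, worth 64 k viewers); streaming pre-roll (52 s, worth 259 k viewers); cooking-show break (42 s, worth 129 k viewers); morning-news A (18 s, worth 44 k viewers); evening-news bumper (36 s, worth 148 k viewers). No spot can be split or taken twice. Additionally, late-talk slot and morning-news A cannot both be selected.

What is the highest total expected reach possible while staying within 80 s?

323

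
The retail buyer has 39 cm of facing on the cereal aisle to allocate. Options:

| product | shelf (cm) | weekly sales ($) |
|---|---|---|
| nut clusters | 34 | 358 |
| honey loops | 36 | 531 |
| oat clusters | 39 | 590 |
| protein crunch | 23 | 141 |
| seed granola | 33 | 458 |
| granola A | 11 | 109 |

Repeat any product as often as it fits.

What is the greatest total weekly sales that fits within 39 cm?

590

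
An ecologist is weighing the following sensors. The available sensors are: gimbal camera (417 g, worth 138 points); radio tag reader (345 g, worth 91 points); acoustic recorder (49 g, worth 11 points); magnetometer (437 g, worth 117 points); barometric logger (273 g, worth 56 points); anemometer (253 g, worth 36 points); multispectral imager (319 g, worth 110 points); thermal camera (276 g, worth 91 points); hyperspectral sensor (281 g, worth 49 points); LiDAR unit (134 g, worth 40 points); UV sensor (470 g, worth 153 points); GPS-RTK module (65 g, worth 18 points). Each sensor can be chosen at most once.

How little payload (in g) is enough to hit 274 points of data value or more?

Minimise g subject to total data value ≥ 274.
Taking acoustic recorder + multispectral imager + UV sensor gives 274 (≥ 274) for 838 g.
No combination under 838 g hits 274.

838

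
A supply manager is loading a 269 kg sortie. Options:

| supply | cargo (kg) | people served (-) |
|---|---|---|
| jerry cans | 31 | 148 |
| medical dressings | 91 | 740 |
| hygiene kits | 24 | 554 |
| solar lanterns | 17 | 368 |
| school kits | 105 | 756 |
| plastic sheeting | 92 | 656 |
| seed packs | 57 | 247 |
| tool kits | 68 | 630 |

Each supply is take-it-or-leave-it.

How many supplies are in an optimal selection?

5

The maximum people served within 269 kg is 2566.
jerry cans + medical dressings + hygiene kits + solar lanterns + school kits hits 2566 at 268 kg.
Every optimal selection uses 5 supplies.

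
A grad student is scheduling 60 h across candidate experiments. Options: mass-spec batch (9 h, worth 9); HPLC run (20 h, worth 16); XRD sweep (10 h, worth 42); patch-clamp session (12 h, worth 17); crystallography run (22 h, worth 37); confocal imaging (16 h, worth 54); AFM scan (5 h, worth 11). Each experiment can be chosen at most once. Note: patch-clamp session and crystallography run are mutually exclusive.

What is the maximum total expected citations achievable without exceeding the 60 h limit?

144

Density check — XRD sweep 4.20, confocal imaging 3.38, AFM scan 2.20, crystallography run 1.68 are the best per h.
Taking XRD sweep + crystallography run + confocal imaging + AFM scan: 53 h used, 144 in expected citations.
The spare 7 h is too small for any remaining experiment, and no feasible exchange beats 144.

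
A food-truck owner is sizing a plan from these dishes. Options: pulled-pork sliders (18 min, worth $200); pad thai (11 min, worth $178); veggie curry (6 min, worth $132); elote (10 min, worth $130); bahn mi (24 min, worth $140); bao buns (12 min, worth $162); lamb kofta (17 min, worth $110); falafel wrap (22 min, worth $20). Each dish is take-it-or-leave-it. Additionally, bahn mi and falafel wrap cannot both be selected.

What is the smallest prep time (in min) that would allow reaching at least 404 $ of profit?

Need the lightest bundle worth ≥ 404.
pad thai + veggie curry + elote reaches 440 using 27 min.
Below 27 min the best achievable stays under 404.

27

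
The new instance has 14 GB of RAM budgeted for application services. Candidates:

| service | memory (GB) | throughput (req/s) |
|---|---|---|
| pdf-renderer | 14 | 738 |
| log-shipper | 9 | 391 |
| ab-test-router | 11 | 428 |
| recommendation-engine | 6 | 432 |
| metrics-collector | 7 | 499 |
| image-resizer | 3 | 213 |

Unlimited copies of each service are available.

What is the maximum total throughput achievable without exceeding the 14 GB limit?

The ratio heuristic lands on 2×recommendation-engine (864) but leaves 2 GB idle.
Dropping 2×recommendation-engine frees 12 GB; slotting in 2×metrics-collector (14 GB) lifts the total to 998 at 14 GB.
No other feasible combination exceeds 998.

998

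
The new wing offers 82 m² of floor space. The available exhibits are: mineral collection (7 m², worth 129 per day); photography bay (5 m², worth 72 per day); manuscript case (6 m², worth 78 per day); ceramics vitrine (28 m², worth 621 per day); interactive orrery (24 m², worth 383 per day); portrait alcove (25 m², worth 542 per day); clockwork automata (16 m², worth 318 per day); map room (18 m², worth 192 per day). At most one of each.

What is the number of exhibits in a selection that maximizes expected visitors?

Optimal total is 1688.
One optimal bundle: mineral collection + manuscript case + ceramics vitrine + portrait alcove + clockwork automata (82 m²).
All optima have 5 exhibits.

5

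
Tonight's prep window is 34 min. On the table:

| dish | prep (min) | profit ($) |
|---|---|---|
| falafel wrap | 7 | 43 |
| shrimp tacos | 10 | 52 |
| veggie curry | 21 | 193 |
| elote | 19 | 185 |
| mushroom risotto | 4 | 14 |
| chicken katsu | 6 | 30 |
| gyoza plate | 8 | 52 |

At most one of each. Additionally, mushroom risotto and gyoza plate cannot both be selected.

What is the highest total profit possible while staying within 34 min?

280

Ranking by ratio (profit/min): elote 9.74, veggie curry 9.19, gyoza plate 6.50.
The ratio ordering already packs tightly: falafel wrap + elote + gyoza plate, 34 min, 280.
No other feasible combination exceeds 280.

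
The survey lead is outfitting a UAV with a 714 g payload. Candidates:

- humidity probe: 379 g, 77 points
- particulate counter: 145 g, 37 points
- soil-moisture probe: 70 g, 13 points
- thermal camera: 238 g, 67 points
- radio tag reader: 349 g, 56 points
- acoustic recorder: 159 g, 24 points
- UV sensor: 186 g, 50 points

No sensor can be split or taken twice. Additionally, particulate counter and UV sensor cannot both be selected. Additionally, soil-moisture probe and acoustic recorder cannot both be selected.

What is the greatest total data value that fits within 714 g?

157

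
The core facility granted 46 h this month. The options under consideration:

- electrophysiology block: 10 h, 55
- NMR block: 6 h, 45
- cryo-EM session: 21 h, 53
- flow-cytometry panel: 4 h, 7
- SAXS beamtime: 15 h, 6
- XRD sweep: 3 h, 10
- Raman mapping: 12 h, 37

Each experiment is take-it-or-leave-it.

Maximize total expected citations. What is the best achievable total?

Greedy by ratio would take electrophysiology block + NMR block + flow-cytometry panel + XRD sweep + Raman mapping: 35 h used, total 154.
Replace Raman mapping with cryo-EM session: the trade gains 16 net, giving 170 at 44 h.

170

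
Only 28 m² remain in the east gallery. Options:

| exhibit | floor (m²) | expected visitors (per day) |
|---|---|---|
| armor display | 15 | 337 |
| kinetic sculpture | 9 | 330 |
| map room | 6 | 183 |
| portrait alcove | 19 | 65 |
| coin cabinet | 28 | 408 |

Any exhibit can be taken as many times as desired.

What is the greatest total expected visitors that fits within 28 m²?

990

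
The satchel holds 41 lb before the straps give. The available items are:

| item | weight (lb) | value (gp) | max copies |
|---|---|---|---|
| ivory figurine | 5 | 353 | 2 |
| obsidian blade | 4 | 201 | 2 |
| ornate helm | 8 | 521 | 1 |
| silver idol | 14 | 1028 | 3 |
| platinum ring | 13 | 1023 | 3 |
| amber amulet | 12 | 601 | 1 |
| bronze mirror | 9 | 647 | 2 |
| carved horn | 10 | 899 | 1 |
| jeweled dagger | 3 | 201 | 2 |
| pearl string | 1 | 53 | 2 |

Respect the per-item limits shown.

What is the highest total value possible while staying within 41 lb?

Best packing: ivory figurine + 2×platinum ring + carved horn — 41 lb, 3298 total.
Every other selection either busts 41 lb or exceeds an availability limit or fails to beat 3298.

3298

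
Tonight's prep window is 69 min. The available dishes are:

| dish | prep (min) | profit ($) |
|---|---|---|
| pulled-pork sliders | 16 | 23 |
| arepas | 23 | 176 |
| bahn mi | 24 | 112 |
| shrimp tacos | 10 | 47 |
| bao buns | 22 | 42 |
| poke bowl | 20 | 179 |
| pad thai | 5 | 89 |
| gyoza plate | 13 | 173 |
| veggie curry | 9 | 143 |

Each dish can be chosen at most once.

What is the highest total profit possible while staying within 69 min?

671

By profit per min: pad thai 17.80, veggie curry 15.89, gyoza plate 13.31 lead.
Greedy by ratio would take shrimp tacos + poke bowl + pad thai + gyoza plate + veggie curry: 57 min used, total 631.
The 15 min tied up in shrimp tacos and pad thai is better spent on arepas — total rises to 671 (65 min).
Runner-up arepas + shrimp tacos + poke bowl + pad thai + veggie curry tops out at 634.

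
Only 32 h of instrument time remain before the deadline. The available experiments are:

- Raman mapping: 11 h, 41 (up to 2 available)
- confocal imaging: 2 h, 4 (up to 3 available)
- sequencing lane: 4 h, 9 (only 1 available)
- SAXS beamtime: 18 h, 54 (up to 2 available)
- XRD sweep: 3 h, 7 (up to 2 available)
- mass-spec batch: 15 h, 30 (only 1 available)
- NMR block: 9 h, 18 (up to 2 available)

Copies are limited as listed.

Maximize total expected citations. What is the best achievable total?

The ratio ordering already packs tightly: 2×Raman mapping + sequencing lane + 2×XRD sweep, 32 h, 105.
Nothing else within 32 h beats 105.

105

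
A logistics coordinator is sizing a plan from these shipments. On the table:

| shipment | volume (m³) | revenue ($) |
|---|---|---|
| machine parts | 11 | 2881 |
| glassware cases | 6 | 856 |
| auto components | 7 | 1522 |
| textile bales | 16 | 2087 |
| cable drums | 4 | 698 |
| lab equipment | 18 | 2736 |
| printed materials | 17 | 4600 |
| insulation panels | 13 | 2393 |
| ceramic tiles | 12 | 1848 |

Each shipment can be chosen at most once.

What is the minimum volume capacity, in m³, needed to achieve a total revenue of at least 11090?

Need the lightest bundle worth ≥ 11090.
machine parts + auto components + printed materials + insulation panels reaches 11396 using 48 m³.
Any bundle with less than 48 m³ falls short of 11090.

48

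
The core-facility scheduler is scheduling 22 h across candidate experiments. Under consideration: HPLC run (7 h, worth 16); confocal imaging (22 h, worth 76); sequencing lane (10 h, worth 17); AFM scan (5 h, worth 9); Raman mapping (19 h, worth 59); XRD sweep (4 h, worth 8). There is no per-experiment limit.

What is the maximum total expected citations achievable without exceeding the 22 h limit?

The ratio ordering already packs tightly: confocal imaging, 22 h, 76.
Nothing else within 22 h beats 76.

76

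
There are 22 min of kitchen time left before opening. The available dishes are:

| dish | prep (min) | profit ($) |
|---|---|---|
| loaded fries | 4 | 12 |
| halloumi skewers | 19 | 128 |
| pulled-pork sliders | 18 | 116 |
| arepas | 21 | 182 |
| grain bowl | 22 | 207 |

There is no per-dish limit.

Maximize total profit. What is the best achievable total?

Best packing: grain bowl — 22 min, 207 total.
That's the maximum — no swap from here does better than 207.

207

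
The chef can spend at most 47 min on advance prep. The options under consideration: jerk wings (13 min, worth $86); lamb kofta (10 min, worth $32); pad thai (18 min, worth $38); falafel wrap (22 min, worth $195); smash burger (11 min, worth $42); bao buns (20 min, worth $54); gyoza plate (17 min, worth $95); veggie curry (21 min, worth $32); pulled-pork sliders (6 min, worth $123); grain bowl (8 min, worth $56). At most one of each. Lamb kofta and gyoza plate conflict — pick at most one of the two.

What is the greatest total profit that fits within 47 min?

Taking falafel wrap + smash burger + pulled-pork sliders + grain bowl: 47 min used, 416 in profit.
Runner-up falafel wrap + gyoza plate + pulled-pork sliders tops out at 413.

416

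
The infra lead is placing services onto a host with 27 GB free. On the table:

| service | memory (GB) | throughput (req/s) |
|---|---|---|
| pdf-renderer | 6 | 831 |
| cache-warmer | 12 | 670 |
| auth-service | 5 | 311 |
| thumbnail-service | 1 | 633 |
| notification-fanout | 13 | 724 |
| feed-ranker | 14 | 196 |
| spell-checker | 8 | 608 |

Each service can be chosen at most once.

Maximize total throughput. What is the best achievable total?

A density-first pass picks pdf-renderer + auth-service + thumbnail-service + spell-checker — 2383 at 20 GB.
Replace auth-service with cache-warmer: the trade gains 359 net, giving 2742 at 27 GB.
Every other selection either busts 27 GB or fails to beat 2742.

2742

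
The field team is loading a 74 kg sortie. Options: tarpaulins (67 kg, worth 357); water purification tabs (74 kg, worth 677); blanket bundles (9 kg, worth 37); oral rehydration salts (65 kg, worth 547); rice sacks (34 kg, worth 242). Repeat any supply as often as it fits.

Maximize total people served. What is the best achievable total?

677

Best packing: water purification tabs — 74 kg, 677 total.
Nothing else within 74 kg beats 677.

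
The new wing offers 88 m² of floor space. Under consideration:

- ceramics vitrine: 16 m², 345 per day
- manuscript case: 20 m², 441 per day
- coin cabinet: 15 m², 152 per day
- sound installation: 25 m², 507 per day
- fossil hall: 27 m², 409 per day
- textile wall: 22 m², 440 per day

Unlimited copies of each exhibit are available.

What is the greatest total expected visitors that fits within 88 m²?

The ratio heuristic lands on 4×manuscript case (1764) but leaves 8 m² idle.
Dropping 2×manuscript case frees 40 m²; slotting in 3×ceramics vitrine (48 m²) lifts the total to 1917 at 88 m².
Every other selection either busts 88 m² or fails to beat 1917.

1917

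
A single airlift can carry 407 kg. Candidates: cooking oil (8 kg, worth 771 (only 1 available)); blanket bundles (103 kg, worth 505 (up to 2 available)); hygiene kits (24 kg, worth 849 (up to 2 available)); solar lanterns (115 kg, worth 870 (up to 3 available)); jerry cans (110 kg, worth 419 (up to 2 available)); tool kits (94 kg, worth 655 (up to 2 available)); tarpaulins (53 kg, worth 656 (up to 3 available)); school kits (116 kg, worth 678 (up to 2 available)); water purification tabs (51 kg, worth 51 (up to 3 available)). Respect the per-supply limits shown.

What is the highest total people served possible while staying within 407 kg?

By people served per kg: cooking oil 96.38, hygiene kits 35.38, tarpaulins 12.38, solar lanterns 7.57 lead.
The ratio heuristic lands on cooking oil + 2×hygiene kits + solar lanterns + 3×tarpaulins + water purification tabs (5358) but leaves 26 kg idle.
Dropping solar lanterns and water purification tabs frees 166 kg; slotting in 2×tool kits (188 kg) lifts the total to 5747 at 403 kg.
No other feasible combination exceeds 5747.

5747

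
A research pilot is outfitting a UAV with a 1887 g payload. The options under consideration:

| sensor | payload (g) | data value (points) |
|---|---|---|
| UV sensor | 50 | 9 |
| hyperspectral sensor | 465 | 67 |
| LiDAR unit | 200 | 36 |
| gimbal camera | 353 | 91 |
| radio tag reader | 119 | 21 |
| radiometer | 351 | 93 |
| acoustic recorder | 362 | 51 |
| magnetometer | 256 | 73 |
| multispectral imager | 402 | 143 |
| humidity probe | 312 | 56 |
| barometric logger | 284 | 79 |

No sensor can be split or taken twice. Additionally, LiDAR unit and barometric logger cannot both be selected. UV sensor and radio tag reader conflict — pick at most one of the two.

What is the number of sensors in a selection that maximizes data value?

6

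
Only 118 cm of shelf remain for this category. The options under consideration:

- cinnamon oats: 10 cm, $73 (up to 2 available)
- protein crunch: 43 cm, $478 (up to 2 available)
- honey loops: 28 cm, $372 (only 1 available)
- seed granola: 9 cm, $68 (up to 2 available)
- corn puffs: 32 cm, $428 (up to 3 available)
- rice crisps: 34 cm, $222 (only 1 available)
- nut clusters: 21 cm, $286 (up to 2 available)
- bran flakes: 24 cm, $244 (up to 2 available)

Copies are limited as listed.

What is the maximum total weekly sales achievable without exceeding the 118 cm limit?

1570

By weekly sales per cm: nut clusters 13.62, corn puffs 13.38, honey loops 13.29, protein crunch 11.12 lead.
Taking the top-ratio products first gives seed granola + 2×corn puffs + 2×nut clusters for 1496 (115 cm).
The 30 cm tied up in seed granola and nut clusters is better spent on corn puffs — total rises to 1570 (117 cm).
Nothing else within 118 cm beats 1570.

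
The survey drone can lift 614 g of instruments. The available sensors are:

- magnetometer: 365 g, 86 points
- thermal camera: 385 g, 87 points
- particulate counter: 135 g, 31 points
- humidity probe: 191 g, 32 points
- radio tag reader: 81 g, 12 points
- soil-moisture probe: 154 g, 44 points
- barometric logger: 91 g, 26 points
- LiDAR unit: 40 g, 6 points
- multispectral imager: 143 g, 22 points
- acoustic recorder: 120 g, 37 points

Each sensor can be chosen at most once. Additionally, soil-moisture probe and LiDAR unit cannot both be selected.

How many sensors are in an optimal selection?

3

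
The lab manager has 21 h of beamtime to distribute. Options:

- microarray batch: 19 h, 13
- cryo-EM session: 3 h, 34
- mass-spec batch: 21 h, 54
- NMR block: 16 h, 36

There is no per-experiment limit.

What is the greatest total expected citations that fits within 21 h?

7×cryo-EM session uses 21 of the 21 h and totals 238.
That's the maximum — no swap from here does better than 238.

238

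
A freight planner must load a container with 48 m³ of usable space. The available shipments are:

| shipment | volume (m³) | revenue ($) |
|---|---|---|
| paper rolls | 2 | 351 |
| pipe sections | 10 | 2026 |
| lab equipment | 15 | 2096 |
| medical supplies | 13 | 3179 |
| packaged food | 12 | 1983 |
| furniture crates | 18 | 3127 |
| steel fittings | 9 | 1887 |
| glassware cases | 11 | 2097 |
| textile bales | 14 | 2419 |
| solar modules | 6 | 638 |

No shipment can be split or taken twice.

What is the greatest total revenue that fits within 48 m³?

9862

Filling by ratio: paper rolls + pipe sections + medical supplies + steel fittings + glassware cases for 9540, with 3 m³ left unused.
Replace glassware cases with textile bales: the trade gains 322 net, giving 9862 at 48 m³.
An exhaustive check of the 1024 subsets confirms 9862.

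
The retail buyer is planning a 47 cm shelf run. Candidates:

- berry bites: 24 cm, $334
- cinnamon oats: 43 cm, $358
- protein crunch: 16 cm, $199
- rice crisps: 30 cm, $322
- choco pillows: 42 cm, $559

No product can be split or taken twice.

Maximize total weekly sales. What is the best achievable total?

559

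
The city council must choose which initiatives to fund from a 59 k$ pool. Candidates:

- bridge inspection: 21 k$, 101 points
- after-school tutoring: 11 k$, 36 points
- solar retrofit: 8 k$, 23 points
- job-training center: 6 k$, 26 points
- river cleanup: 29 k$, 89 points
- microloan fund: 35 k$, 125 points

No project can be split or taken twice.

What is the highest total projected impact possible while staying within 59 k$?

226

Greedy by ratio would take bridge inspection + after-school tutoring + solar retrofit + job-training center: 46 k$ used, total 186.
The 25 k$ tied up in after-school tutoring and solar retrofit and job-training center is better spent on microloan fund — total rises to 226 (56 k$).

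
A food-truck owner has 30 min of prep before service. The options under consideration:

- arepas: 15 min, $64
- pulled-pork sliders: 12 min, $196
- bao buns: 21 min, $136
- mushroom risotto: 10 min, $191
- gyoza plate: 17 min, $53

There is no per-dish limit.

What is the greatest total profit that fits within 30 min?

Density check — mushroom risotto 19.10, pulled-pork sliders 16.33, bao buns 6.48, arepas 4.27 are the best per min.
Best packing: 3×mushroom risotto — 30 min, 573 total.

573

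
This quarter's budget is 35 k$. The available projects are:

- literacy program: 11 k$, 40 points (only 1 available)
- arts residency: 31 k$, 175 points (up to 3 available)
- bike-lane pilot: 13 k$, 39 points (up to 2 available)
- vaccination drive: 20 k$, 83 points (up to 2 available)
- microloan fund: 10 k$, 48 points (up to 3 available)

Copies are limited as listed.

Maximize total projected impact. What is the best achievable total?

Ranking by ratio (projected impact/k$): arts residency 5.65, microloan fund 4.80, vaccination drive 4.15.
Best packing: arts residency — 31 k$, 175 total.
That's the maximum — no swap from here does better than 175.

175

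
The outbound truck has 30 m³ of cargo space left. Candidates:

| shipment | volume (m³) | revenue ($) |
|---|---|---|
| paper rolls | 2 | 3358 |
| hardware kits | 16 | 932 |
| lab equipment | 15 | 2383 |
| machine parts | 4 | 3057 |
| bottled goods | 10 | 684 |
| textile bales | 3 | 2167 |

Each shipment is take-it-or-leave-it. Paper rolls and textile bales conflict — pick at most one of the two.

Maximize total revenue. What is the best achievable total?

8798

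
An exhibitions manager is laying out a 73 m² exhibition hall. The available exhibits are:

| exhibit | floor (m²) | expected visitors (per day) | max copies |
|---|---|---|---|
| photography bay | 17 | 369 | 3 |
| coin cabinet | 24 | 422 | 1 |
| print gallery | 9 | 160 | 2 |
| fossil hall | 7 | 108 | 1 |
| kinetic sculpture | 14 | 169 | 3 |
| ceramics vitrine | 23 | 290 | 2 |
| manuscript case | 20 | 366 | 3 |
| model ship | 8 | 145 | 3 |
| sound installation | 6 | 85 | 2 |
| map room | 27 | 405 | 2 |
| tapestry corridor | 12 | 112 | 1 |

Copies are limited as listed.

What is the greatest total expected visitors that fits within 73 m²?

Greedy by ratio would take 3×photography bay + manuscript case: 71 m² used, total 1473.
Replace manuscript case with 2×model ship + sound installation: the trade gains 9 net, giving 1482 at 73 m².
Every other selection either busts 73 m² or exceeds an availability limit or fails to beat 1482.

1482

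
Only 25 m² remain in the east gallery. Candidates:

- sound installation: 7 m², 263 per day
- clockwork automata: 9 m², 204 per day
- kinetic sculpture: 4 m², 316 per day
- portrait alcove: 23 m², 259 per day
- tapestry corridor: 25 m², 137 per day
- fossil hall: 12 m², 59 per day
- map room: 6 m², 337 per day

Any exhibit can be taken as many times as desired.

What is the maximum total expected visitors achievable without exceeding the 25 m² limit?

1896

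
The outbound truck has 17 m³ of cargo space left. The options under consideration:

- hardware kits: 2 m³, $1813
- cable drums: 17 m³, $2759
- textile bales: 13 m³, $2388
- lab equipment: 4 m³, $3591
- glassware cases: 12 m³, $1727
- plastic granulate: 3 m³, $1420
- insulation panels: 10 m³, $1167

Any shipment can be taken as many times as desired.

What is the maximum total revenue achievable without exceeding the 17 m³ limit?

14504

Density check — hardware kits 906.50, lab equipment 897.75, plastic granulate 473.33 are the best per m³.
Best packing: 8×hardware kits — 16 m³, 14504 total.
No other feasible combination exceeds 14504.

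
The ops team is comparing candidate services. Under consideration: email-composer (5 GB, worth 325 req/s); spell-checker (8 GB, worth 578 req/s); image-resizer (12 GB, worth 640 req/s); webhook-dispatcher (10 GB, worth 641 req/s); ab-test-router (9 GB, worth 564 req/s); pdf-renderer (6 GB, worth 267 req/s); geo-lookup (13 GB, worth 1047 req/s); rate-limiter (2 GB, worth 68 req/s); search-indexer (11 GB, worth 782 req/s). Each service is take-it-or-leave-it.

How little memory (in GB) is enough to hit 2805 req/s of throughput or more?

40

Minimise GB subject to total throughput ≥ 2805.
spell-checker + webhook-dispatcher + ab-test-router + geo-lookup reaches 2830 using 40 GB.
No combination under 40 GB hits 2805.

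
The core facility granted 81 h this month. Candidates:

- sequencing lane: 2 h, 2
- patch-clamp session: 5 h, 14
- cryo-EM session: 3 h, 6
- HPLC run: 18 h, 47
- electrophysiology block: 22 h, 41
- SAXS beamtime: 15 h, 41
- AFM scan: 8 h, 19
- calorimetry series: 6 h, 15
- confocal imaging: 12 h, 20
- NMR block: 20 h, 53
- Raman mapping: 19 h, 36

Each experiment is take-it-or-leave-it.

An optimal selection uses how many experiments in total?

Best achievable expected citations is 200.
One optimal bundle: patch-clamp session + cryo-EM session + HPLC run + SAXS beamtime + AFM scan + confocal imaging + NMR block (81 h).
All optima have 7 experiments.

7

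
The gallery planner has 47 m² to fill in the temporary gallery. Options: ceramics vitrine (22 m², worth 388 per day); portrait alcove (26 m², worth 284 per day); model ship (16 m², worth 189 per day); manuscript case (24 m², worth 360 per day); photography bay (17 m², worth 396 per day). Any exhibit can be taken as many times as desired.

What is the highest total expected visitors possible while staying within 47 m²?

Taking 2×photography bay: 34 m² used, 792 in expected visitors.
Every other selection either busts 47 m² or fails to beat 792.

792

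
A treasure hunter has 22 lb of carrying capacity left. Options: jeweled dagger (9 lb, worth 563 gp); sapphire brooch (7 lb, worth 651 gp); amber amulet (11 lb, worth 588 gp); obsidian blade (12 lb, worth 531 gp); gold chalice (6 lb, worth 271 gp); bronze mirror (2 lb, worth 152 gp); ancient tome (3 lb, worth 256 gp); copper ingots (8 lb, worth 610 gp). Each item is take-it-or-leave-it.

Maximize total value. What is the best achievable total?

Density check — sapphire brooch 93.00, ancient tome 85.33, copper ingots 76.25, bronze mirror 76.00 are the best per lb.
The ratio ordering already packs tightly: sapphire brooch + bronze mirror + ancient tome + copper ingots, 20 lb, 1669.
That's the maximum — no swap from here does better than 1669.

1669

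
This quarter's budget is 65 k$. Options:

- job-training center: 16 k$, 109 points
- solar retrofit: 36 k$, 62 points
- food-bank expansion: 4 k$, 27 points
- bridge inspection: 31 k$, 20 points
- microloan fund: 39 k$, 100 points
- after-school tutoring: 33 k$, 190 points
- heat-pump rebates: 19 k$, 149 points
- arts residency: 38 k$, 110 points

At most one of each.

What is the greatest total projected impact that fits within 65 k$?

Taking the top-ratio projects first gives job-training center + food-bank expansion + heat-pump rebates for 285 (39 k$).
The 16 k$ tied up in job-training center is better spent on after-school tutoring — total rises to 366 (56 k$).
Runner-up after-school tutoring + heat-pump rebates tops out at 339.

366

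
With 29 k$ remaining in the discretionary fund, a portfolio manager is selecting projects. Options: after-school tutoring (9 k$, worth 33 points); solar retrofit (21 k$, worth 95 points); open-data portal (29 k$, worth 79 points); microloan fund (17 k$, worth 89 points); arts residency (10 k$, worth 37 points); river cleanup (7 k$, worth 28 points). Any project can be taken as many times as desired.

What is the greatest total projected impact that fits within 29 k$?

By projected impact per k$: microloan fund 5.24, solar retrofit 4.52, river cleanup 4.00 lead.
Taking the top-ratio projects first gives microloan fund + river cleanup for 117 (24 k$).
Dropping river cleanup frees 7 k$; slotting in arts residency (10 k$) lifts the total to 126 at 27 k$.

126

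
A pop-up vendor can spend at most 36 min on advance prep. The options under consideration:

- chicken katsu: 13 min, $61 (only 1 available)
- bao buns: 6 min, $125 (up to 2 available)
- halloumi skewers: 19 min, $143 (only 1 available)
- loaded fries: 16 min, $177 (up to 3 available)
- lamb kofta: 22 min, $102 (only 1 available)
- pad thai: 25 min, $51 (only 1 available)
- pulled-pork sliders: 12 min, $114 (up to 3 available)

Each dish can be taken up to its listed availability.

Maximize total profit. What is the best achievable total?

478

The ratio heuristic lands on 2×bao buns + loaded fries (427) but leaves 8 min idle.
Replace loaded fries with 2×pulled-pork sliders: the trade gains 51 net, giving 478 at 36 min.
That's the maximum — no swap from here does better than 478.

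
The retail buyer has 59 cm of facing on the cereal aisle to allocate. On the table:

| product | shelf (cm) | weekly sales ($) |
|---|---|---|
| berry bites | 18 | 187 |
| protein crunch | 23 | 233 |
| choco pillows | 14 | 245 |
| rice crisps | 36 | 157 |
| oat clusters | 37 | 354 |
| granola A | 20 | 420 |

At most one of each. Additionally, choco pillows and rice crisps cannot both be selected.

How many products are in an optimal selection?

Optimal total is 898.
protein crunch + choco pillows + granola A hits 898 at 57 cm.
Every optimal selection uses 3 products.

3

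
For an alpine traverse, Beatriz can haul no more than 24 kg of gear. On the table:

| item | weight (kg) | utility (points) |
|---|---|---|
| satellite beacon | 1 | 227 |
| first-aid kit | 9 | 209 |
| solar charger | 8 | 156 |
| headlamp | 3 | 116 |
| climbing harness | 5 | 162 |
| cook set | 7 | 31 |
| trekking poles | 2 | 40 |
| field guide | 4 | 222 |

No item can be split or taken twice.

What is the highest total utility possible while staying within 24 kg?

Density check — satellite beacon 227.00, field guide 55.50, headlamp 38.67 are the best per kg.
Best packing: satellite beacon + first-aid kit + headlamp + climbing harness + trekking poles + field guide — 24 kg, 976 total.

976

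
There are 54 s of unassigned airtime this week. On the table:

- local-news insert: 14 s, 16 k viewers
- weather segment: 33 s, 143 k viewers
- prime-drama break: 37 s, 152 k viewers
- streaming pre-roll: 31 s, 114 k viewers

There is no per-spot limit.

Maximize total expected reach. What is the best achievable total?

168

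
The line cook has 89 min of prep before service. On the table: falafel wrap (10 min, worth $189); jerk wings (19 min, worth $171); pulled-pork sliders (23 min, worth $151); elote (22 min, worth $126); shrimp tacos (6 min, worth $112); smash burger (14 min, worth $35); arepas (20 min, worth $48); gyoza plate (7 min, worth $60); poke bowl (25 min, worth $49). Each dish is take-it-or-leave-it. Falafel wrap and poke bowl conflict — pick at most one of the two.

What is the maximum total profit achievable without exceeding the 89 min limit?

809

Best packing: falafel wrap + jerk wings + pulled-pork sliders + elote + shrimp tacos + gyoza plate — 87 min, 809 total.
Runner-up falafel wrap + jerk wings + pulled-pork sliders + elote + shrimp tacos tops out at 749.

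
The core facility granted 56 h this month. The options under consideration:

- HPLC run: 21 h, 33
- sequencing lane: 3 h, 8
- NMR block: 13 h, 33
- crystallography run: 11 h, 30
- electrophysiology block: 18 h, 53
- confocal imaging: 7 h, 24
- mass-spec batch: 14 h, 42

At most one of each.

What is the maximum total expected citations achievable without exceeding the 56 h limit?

160

By expected citations per h: confocal imaging 3.43, mass-spec batch 3.00, electrophysiology block 2.94, crystallography run 2.73 lead.
The ratio heuristic lands on sequencing lane + crystallography run + electrophysiology block + confocal imaging + mass-spec batch (157) but leaves 3 h idle.
The 11 h tied up in crystallography run is better spent on NMR block — total rises to 160 (55 h).
The closest alternative, NMR block + crystallography run + electrophysiology block + mass-spec batch, reaches only 158.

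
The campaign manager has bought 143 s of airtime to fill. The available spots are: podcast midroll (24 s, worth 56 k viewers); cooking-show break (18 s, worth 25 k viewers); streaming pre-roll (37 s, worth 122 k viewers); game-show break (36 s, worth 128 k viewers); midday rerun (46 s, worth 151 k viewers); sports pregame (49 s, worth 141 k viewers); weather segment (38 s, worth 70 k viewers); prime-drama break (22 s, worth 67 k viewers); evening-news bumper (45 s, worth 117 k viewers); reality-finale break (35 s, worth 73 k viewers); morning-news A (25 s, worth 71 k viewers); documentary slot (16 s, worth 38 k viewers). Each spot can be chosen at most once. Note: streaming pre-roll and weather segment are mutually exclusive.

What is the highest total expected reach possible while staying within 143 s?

468

Ranking by ratio (expected reach/s): game-show break 3.56, streaming pre-roll 3.30, midday rerun 3.28, prime-drama break 3.05.
Streaming pre-roll + game-show break + midday rerun + prime-drama break uses 141 of the 143 s and totals 468.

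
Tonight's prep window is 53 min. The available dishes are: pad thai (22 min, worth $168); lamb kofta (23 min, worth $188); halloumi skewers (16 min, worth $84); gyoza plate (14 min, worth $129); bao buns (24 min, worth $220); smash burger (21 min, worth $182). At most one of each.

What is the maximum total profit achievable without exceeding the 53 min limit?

408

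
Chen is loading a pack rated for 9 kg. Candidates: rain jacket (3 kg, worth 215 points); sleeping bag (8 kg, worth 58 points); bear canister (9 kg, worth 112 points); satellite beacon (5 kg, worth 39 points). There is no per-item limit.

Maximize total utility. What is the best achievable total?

The ratio ordering already packs tightly: 3×rain jacket, 9 kg, 645.
Every other selection either busts 9 kg or fails to beat 645.

645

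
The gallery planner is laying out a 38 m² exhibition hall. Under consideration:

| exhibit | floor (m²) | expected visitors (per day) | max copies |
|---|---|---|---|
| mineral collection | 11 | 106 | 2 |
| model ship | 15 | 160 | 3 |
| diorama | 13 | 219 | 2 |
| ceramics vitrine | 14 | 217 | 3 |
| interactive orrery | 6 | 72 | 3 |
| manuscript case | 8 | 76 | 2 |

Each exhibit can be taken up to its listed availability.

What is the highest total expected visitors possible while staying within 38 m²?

2×diorama + 2×interactive orrery uses 38 of the 38 m² and totals 582.
Nothing else within 38 m² beats 582.

582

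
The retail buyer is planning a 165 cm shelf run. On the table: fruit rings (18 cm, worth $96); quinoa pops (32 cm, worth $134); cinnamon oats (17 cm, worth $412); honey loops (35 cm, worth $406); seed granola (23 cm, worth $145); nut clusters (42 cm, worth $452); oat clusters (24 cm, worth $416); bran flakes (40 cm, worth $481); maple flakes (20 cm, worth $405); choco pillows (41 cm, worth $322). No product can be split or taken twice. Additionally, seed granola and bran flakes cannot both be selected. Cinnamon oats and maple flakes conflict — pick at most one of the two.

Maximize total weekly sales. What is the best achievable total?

2167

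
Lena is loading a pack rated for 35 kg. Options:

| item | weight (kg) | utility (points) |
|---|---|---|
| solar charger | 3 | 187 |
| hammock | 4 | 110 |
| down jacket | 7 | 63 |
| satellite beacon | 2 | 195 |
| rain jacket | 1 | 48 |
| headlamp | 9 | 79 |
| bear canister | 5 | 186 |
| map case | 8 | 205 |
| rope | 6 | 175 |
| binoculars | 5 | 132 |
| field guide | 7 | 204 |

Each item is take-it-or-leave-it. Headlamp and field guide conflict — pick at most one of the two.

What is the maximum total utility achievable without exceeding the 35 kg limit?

Density check — satellite beacon 97.50, solar charger 62.33, rain jacket 48.00 are the best per kg.
The ratio heuristic lands on solar charger + hammock + satellite beacon + rain jacket + bear canister + rope + binoculars + field guide (1237) but leaves 2 kg idle.
The 6 kg tied up in rope is better spent on map case — total rises to 1267 (35 kg).
Next best is solar charger + hammock + satellite beacon + bear canister + map case + rope + field guide at 1262 (35 kg) — short by 5.

1267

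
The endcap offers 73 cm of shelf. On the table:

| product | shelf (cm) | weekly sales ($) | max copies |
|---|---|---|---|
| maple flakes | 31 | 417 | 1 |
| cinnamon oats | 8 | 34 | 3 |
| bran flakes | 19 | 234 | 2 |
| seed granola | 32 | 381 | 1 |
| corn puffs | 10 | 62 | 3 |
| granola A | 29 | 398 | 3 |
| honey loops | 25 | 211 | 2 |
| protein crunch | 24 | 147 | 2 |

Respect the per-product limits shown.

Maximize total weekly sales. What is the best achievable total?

A density-first pass picks corn puffs + 2×granola A — 858 at 68 cm.
The 68 cm tied up in corn puffs and 2×granola A is better spent on maple flakes + 2×bran flakes — total rises to 885 (69 cm).

885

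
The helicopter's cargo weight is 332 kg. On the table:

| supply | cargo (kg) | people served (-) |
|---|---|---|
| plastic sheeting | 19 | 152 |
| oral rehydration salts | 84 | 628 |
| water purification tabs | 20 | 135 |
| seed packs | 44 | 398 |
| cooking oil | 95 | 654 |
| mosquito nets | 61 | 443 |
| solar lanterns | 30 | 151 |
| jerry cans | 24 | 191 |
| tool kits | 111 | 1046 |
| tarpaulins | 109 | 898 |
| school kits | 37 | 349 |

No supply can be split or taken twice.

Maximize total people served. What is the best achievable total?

2882

Filling by ratio: plastic sheeting + seed packs + tool kits + tarpaulins + school kits for 2843, with 12 kg left unused.
The 19 kg tied up in plastic sheeting is better spent on jerry cans — total rises to 2882 (325 kg).
The spare 7 kg is too small for any remaining supply, and no exchange beats 2882.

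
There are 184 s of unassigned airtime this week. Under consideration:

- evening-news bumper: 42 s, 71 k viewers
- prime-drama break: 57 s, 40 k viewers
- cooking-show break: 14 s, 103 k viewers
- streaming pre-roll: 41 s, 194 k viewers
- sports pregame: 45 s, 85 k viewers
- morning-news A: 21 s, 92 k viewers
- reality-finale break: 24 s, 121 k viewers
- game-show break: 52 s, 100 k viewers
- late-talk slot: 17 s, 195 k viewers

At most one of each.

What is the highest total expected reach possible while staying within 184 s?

Taking cooking-show break + streaming pre-roll + morning-news A + reality-finale break + game-show break + late-talk slot: 169 s used, 805 in expected reach.
The closest alternative, cooking-show break + streaming pre-roll + sports pregame + morning-news A + reality-finale break + late-talk slot, reaches only 790.

805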